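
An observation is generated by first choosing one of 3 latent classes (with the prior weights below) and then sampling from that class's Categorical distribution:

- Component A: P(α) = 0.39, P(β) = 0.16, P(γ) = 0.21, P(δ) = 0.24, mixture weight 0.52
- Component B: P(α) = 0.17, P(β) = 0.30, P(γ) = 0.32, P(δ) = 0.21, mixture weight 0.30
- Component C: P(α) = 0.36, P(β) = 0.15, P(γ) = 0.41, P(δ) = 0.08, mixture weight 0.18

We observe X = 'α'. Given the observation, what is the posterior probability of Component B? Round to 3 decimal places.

0.160

The responsibility of component k is π_k f_k(x) divided by Σ_j π_j f_j(x).
Evaluate each component's likelihood at the observed value:
  f_A = P(α | comp) = 0.39
  f_B = P(α | comp) = 0.17
  f_C = P(α | comp) = 0.36
Unnormalised posteriors:
  π_A·f_A = 0.52 × 0.39 = 0.2028
  π_B·f_B = 0.30 × 0.17 = 0.051
  π_C·f_C = 0.18 × 0.36 = 0.0648
Evidence: 0.2028 + 0.051 + 0.0648 = 0.3186
P(Component B | data) ≈ 0.160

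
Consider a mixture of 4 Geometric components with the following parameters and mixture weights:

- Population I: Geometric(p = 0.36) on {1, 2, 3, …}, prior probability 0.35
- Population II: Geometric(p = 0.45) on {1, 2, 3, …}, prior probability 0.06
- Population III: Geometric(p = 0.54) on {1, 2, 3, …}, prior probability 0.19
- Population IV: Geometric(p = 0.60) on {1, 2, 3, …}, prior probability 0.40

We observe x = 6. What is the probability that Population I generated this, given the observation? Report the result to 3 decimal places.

0.695

P(component k | x) = P(Z=k)·f_k(x) / marginal(x), where marginal(x) = Σ_j P(Z=j)·f_j(x).
Geometric probabilities:
  f_I = 0.0386547
  f_II = 0.0226478
  f_III = 0.011122
  f_IV = 0.006144
Prior × likelihood for each component:
  P(Z=I)·f_I = 0.35 × 0.0386547 = 0.0135291
  P(Z=II)·f_II = 0.06 × 0.0226478 = 0.00135887
  P(Z=III)·f_III = 0.19 × 0.011122 = 0.00211318
  P(Z=IV)·f_IV = 0.40 × 0.006144 = 0.0024576
Evidence: 0.0135291 + 0.00135887 + 0.00211318 + 0.0024576 = 0.0194588
P(Population I | 6) ≈ 0.695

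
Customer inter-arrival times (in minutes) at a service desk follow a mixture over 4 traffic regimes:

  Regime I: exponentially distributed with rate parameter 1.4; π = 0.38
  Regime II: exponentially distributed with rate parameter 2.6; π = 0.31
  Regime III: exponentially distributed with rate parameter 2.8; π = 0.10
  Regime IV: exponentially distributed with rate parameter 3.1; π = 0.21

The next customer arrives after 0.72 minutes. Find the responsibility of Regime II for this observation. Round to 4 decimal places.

The responsibility of component k is π_k f_k(x) divided by Σ_j π_j f_j(x).
Exponential densities:
  f_I = 1.4·e^(−1.4·0.72) = 1.4·e^(−1.0080) = 0.510927
  f_II = 2.6·e^(−2.6·0.72) = 2.6·e^(−1.8720) = 0.399921
  f_III = 2.8·e^(−2.8·0.72) = 2.8·e^(−2.0160) = 0.372924
  f_IV = 3.1·e^(−3.1·0.72) = 3.1·e^(−2.2320) = 0.332672
Weight by the priors:
  π_I·f_I = 0.38 × 0.510927 = 0.194152
  π_II·f_II = 0.31 × 0.399921 = 0.123975
  π_III·f_III = 0.10 × 0.372924 = 0.0372924
  π_IV·f_IV = 0.21 × 0.332672 = 0.0698611
Marginal: 0.194152 + 0.123975 + 0.0372924 + 0.0698611 = 0.425281
P(Regime II | x) ≈ 0.2915

0.2915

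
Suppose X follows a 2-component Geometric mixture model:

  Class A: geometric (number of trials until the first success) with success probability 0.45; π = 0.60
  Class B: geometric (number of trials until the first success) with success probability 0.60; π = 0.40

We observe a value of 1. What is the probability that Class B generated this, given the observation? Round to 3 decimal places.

0.471

By Bayes' theorem, P(k | x) = P(Z=k) f_k(x) / Σ_j P(Z=j) f_j(x).
Geometric probabilities:
  f_A = 0.45·(1−0.45)^0 = 0.45·1 = 0.45
  f_B = 0.60·(1−0.60)^0 = 0.60·1 = 0.6
Unnormalised posteriors:
  P(Z=A)·f_A = 0.60 × 0.45 = 0.27
  P(Z=B)·f_B = 0.40 × 0.6 = 0.24
Evidence: 0.27 + 0.24 = 0.51
P(Class B | x) = 0.24 / 0.51 ≈ 0.471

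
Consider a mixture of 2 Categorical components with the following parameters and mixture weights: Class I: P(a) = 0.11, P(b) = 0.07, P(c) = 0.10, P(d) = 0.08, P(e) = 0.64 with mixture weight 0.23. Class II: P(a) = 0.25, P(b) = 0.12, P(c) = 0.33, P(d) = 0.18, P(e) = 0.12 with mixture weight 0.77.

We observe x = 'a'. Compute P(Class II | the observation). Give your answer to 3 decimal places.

0.884

By Bayes' theorem, P(k | x) = π_k f_k(x) / Σ_j π_j f_j(x).
Categorical probabilities:
  L_I = P(a | comp) = 0.11
  L_II = P(a | comp) = 0.25
Prior × likelihood for each component:
  π_I·L_I = 0.23 × 0.11 = 0.0253
  π_II·L_II = 0.77 × 0.25 = 0.1925
Marginal: 0.0253 + 0.1925 = 0.2178
P(Class II | 'a') ≈ 0.884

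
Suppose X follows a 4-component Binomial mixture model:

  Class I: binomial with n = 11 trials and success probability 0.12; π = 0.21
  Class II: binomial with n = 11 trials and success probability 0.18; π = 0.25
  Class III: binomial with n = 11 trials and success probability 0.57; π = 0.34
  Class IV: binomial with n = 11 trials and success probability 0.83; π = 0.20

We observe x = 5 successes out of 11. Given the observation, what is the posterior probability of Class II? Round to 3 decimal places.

0.097

Posterior ∝ prior × likelihood, so P(k | x) ∝ P(Z=k) f_k(x); normalise over all components.
Component likelihoods at x = 5 successes out of 11:
  p_I = C(11,5)·0.12^5·0.88^6 = 462·2.48832e-05·0.464404 = 0.00533881
  p_II = C(11,5)·0.18^5·0.82^6 = 462·0.000188957·0.304007 = 0.0265392
  p_III = C(11,5)·0.57^5·0.43^6 = 462·0.0601692·0.00632136 = 0.175722
  p_IV = C(11,5)·0.83^5·0.17^6 = 462·0.393904·2.41376e-05 = 0.00439264
Multiply by the mixture weights:
  P(Z=I)·p_I = 0.21 × 0.00533881 = 0.00112115
  P(Z=II)·p_II = 0.25 × 0.0265392 = 0.0066348
  P(Z=III)·p_III = 0.34 × 0.175722 = 0.0597456
  P(Z=IV)·p_IV = 0.20 × 0.00439264 = 0.000878529
Normaliser: 0.00112115 + 0.0066348 + 0.0597456 + 0.000878529 = 0.0683801
Responsibility of Class II: 0.0066348 / 0.0683801 ≈ 0.097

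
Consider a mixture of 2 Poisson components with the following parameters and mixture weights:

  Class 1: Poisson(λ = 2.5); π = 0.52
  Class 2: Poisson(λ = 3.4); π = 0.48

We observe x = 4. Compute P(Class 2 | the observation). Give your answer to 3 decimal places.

P(component k | x) = w_k·f_k(x) / marginal(x), where marginal(x) = Σ_j w_j·f_j(x).
Evaluate each component's likelihood at the observed value:
  L_1 = 0.133602
  L_2 = 0.185825
Prior × likelihood for each component:
  w_1·L_1 = 0.52 × 0.133602 = 0.069473
  w_2·L_2 = 0.48 × 0.185825 = 0.0891958
Marginal: 0.069473 + 0.0891958 = 0.158669
P(Class 2 | x) = 0.0891958 / 0.158669 ≈ 0.562

0.562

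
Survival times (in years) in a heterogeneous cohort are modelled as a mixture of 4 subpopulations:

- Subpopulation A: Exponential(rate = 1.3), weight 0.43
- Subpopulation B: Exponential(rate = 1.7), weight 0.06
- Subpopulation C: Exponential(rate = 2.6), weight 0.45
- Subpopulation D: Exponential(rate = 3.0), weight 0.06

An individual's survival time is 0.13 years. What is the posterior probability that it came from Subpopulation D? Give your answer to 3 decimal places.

0.081

The responsibility of component k is π_k f_k(x) divided by Σ_j π_j f_j(x).
Exponential densities:
  f_A = 1.3·e^(−1.3·0.13) = 1.3·e^(−0.1690) = 1.09786
  f_B = 1.7·e^(−1.7·0.13) = 1.7·e^(−0.2210) = 1.36292
  f_C = 2.6·e^(−2.6·0.13) = 2.6·e^(−0.3380) = 1.85431
  f_D = 3.0·e^(−3.0·0.13) = 3.0·e^(−0.3900) = 2.03117
Prior × likelihood for each component:
  π_A·f_A = 0.43 × 1.09786 = 0.47208
  π_B·f_B = 0.06 × 1.36292 = 0.0817751
  π_C·f_C = 0.45 × 1.85431 = 0.834438
  π_D·f_D = 0.06 × 2.03117 = 0.12187
Normaliser: 0.47208 + 0.0817751 + 0.834438 + 0.12187 = 1.51016
P(Subpopulation D | data) ≈ 0.081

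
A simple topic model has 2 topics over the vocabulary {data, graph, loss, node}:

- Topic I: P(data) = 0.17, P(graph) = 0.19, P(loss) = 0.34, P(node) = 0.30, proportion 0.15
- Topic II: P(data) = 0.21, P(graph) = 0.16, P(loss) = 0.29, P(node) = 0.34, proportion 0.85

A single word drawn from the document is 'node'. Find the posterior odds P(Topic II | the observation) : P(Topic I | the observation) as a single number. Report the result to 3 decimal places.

6.422

Since P(k|x) ∝ π_k f_k(x), the posterior odds are π_i f_i(x) / (π_j f_j(x)).
Evaluate each component's likelihood at the observed value:
  p_I = 0.3
  p_II = 0.34
Odds = (0.85/0.15) × (0.34/0.3) = 5.66667 × 1.13333 ≈ 6.422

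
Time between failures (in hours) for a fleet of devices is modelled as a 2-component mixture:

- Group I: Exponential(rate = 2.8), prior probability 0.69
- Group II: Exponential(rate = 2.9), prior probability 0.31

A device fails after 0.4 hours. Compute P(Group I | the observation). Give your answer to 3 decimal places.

0.691

By Bayes' theorem, P(k | x) = P(Z=k) f_k(x) / Σ_j P(Z=j) f_j(x).
Exponential densities:
  L_I = 2.8·e^(−2.8·0.4) = 2.8·e^(−1.1200) = 0.913583
  L_II = 2.9·e^(−2.9·0.4) = 2.9·e^(−1.1600) = 0.90911
Multiply by the mixture weights:
  P(Z=I)·L_I = 0.69 × 0.913583 = 0.630373
  P(Z=II)·L_II = 0.31 × 0.90911 = 0.281824
Sum: 0.630373 + 0.281824 = 0.912197
P(Group I | data) = 0.630373 / 0.912197 ≈ 0.691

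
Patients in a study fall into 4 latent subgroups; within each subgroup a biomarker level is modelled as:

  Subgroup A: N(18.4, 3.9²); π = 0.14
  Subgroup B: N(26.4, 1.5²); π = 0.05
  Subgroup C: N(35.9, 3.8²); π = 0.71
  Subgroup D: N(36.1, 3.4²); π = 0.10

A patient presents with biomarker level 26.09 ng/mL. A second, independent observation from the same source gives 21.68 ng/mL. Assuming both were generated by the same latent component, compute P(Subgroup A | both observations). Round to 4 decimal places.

0.8560

By Bayes' theorem, P(k | x) = π_k f_k(x) / Σ_j π_j f_j(x).
Since both observations come from the same component, the likelihood for component k is f_k(x₁)·f_k(x₂).
  f_A = [0.0146414] × [0.0718211] = 0.00105156
  f_B = [0.260342] × [0.00188249] = 0.000490092
  f_C = [0.00374919] × [9.55734e-05] = 3.58323e-07
  f_D = [0.00153899] × [1.45706e-05] = 2.24241e-08
Unnormalised posteriors:
  π_A·f_A = 0.14 × 0.00105156 = 0.000147219
  π_B·f_B = 0.05 × 0.000490092 = 2.45046e-05
  π_C·f_C = 0.71 × 3.58323e-07 = 2.5441e-07
  π_D·f_D = 0.10 × 2.24241e-08 = 2.24241e-09
Sum: 0.000147219 + 2.45046e-05 + 2.5441e-07 + 2.24241e-09 = 0.00017198
Responsibility of Subgroup A: 0.000147219 / 0.00017198 ≈ 0.8560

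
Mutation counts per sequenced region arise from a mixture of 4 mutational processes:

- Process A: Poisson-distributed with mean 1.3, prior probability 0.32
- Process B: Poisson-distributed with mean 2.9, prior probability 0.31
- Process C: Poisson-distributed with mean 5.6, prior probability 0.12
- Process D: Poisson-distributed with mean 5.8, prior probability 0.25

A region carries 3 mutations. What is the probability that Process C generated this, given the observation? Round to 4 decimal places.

0.0935

Posterior ∝ prior × likelihood, so P(k | x) ∝ w_k f_k(x); normalise over all components.
Component likelihoods at x = 3 mutations:
  L_A = e^(−1.3)·1.3^3/3! = 0.0997921
  L_B = e^(−2.9)·2.9^3/3! = 0.22366
  L_C = e^(−5.6)·5.6^3/3! = 0.108234
  L_D = e^(−5.8)·5.8^3/3! = 0.098452
Multiply by the mixture weights:
  w_A·L_A = 0.32 × 0.0997921 = 0.0319335
  w_B·L_B = 0.31 × 0.22366 = 0.0693347
  w_C·L_C = 0.12 × 0.108234 = 0.0129881
  w_D·L_D = 0.25 × 0.098452 = 0.024613
Evidence: 0.0319335 + 0.0693347 + 0.0129881 + 0.024613 = 0.138869
P(Process C | data) ≈ 0.0935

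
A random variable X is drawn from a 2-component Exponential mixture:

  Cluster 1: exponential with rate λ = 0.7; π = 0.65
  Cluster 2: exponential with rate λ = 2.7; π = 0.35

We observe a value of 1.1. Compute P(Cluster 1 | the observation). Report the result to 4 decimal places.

Posterior ∝ prior × likelihood, so P(k | x) ∝ π_k f_k(x); normalise over all components.
Exponential densities:
  L_1 = 0.324109
  L_2 = 0.138519
Prior × likelihood for each component:
  π_1·L_1 = 0.65 × 0.324109 = 0.210671
  π_2·L_2 = 0.35 × 0.138519 = 0.0484816
Denominator: 0.210671 + 0.0484816 = 0.259153
Responsibility of Cluster 1: 0.210671 / 0.259153 ≈ 0.8129

0.8129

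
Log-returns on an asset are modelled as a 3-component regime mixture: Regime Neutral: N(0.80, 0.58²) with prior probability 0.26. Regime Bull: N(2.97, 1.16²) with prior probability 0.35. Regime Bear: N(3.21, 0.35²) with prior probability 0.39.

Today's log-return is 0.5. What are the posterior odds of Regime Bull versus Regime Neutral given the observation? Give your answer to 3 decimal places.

Since P(k|x) ∝ π_k f_k(x), the posterior odds are π_i f_i(x) / (π_j f_j(x)).
Normal densities:
  L_Neutral = (1/(0.58·√(2π)))·exp(−(0.5−0.80)²/(2·0.58²)) = 0.687832·exp(-0.13377) = 0.601709
  L_Bull = (1/(1.16·√(2π)))·exp(−(0.5−2.97)²/(2·1.16²)) = 0.343916·exp(-2.26698) = 0.0356381
  L_Bear = (1/(0.35·√(2π)))·exp(−(0.5−3.21)²/(2·0.35²)) = 1.139835·exp(-29.97592) = 1.09261e-13
Posterior odds = (π_Bull·L_Bull) / (π_Neutral·L_Neutral) = (0.35·0.0356381) / (0.26·0.601709) = 0.0124733 / 0.156444 ≈ 0.080

0.080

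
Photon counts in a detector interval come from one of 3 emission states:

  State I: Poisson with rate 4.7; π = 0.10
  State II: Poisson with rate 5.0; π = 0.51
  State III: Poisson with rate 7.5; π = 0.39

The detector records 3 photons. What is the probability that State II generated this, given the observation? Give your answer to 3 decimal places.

0.698

Apply Bayes' rule: the posterior for each component is proportional to its prior times its likelihood at x.
Poisson probabilities:
  L_I = e^(−4.7)·4.7^3/3! = 0.157383
  L_II = e^(−5.0)·5.0^3/3! = 0.140374
  L_III = e^(−7.5)·7.5^3/3! = 0.0388887
Unnormalised posteriors:
  P(Z=I)·L_I = 0.10 × 0.157383 = 0.0157383
  P(Z=II)·L_II = 0.51 × 0.140374 = 0.0715907
  P(Z=III)·L_III = 0.39 × 0.0388887 = 0.0151666
Normaliser: 0.0157383 + 0.0715907 + 0.0151666 = 0.102496
So the posterior for State II is 0.0715907 / 0.102496 ≈ 0.698.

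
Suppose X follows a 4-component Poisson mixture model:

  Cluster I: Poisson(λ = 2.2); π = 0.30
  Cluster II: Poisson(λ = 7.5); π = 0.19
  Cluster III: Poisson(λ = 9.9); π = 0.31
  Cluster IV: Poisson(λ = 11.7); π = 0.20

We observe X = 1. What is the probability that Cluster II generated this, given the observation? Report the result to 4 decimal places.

By Bayes' theorem, P(k | x) = π_k f_k(x) / Σ_j π_j f_j(x).
Component likelihoods at x = 1:
  p_I = e^(−2.2)·2.2^1/1! = 0.243767
  p_II = e^(−7.5)·7.5^1/1! = 0.00414813
  p_III = e^(−9.9)·9.9^1/1! = 0.000496729
  p_IV = e^(−11.7)·11.7^1/1! = 9.70377e-05
Multiply by the mixture weights:
  π_I·p_I = 0.30 × 0.243767 = 0.0731301
  π_II·p_II = 0.19 × 0.00414813 = 0.000788145
  π_III·p_III = 0.31 × 0.000496729 = 0.000153986
  π_IV·p_IV = 0.20 × 9.70377e-05 = 1.94075e-05
Denominator: 0.0731301 + 0.000788145 + 0.000153986 + 1.94075e-05 = 0.0740916
Responsibility of Cluster II: 0.000788145 / 0.0740916 ≈ 0.0106

0.0106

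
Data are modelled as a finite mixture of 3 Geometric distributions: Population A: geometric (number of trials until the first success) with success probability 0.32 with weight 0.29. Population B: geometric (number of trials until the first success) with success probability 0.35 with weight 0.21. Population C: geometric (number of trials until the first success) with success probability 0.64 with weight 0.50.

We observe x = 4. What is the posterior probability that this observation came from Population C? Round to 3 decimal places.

0.232

By Bayes' theorem, P(k | x) = P(Z=k) f_k(x) / Σ_j P(Z=j) f_j(x).
Component likelihoods at x = 4:
  L_A = 0.32·(1−0.32)^3 = 0.32·0.314432 = 0.100618
  L_B = 0.35·(1−0.35)^3 = 0.35·0.274625 = 0.0961188
  L_C = 0.64·(1−0.64)^3 = 0.64·0.046656 = 0.0298598
Weight by the priors:
  P(Z=A)·L_A = 0.29 × 0.100618 = 0.0291793
  P(Z=B)·L_B = 0.21 × 0.0961188 = 0.0201849
  P(Z=C)·L_C = 0.50 × 0.0298598 = 0.0149299
Marginal: 0.0291793 + 0.0201849 + 0.0149299 = 0.0642941
So the posterior for Population C is 0.0149299 / 0.0642941 ≈ 0.232.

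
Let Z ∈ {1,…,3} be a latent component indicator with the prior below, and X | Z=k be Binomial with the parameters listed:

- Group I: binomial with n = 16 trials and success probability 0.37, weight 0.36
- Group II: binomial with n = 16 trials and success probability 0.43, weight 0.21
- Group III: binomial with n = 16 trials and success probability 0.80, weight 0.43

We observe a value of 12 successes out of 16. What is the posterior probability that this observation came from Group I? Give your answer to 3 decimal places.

0.008

The responsibility of component k is π_k f_k(x) divided by Σ_j π_j f_j(x).
Evaluate each component's likelihood at the observed value:
  L_I = 0.00188736
  L_II = 0.00767701
  L_III = 0.200111
Weight by the priors:
  π_I·L_I = 0.36 × 0.00188736 = 0.000679449
  π_II·L_II = 0.21 × 0.00767701 = 0.00161217
  π_III·L_III = 0.43 × 0.200111 = 0.0860478
Sum: 0.000679449 + 0.00161217 + 0.0860478 = 0.0883394
Responsibility of Group I: 0.000679449 / 0.0883394 ≈ 0.008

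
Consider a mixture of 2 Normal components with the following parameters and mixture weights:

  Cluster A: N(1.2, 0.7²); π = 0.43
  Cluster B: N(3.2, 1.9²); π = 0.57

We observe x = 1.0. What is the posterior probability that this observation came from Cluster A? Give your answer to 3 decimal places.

Posterior ∝ prior × likelihood, so P(k | x) ∝ π_k f_k(x); normalise over all components.
Normal densities:
  L_A = (1/(0.7·√(2π)))·exp(−(1.0−1.2)²/(2·0.7²)) = 0.569918·exp(-0.04082) = 0.547124
  L_B = (1/(1.9·√(2π)))·exp(−(1.0−3.2)²/(2·1.9²)) = 0.209970·exp(-0.67036) = 0.107405
Weight by the priors:
  π_A·L_A = 0.43 × 0.547124 = 0.235263
  π_B·L_B = 0.57 × 0.107405 = 0.0612206
Marginal: 0.235263 + 0.0612206 = 0.296484
P(Cluster A | data) = 0.235263 / 0.296484 ≈ 0.794

0.794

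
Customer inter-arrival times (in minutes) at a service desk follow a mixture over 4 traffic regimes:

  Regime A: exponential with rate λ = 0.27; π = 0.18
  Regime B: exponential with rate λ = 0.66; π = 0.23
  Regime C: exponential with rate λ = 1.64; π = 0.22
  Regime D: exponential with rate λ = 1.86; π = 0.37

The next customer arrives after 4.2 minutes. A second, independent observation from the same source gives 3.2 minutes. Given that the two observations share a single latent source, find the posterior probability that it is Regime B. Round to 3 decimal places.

0.298

Apply Bayes' rule: the posterior for each component is proportional to its prior times its likelihood at x.
Since both observations come from the same component, the likelihood for component k is f_k(x₁)·f_k(x₂).
  L_A = [0.0868708] × [0.113798] = 0.00988569
  L_B = [0.0412743] × [0.0798572] = 0.00329605
  L_C = [0.00167272] × [0.00862316] = 1.44241e-05
  L_D = [0.000753016] × [0.00483718] = 3.64248e-06
Prior × likelihood for each component:
  π_A·L_A = 0.18 × 0.00988569 = 0.00177942
  π_B·L_B = 0.23 × 0.00329605 = 0.000758091
  π_C·L_C = 0.22 × 1.44241e-05 = 3.17331e-06
  π_D·L_D = 0.37 × 3.64248e-06 = 1.34772e-06
Denominator: 0.00177942 + 0.000758091 + 3.17331e-06 + 1.34772e-06 = 0.00254204
P(Regime B | x₁,x₂) ≈ 0.298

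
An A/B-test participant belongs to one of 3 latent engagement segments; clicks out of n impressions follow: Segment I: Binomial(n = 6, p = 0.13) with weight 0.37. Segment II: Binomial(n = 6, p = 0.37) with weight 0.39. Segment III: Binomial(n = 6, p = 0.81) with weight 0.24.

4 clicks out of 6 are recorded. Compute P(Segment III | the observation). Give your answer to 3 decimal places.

0.556

The responsibility of component k is π_k f_k(x) divided by Σ_j π_j f_j(x).
Component likelihoods at x = 4 clicks out of 6:
  p_I = 0.00324267
  p_II = 0.111578
  p_III = 0.233098
Weight by the priors:
  π_I·p_I = 0.37 × 0.00324267 = 0.00119979
  π_II·p_II = 0.39 × 0.111578 = 0.0435155
  π_III·p_III = 0.24 × 0.233098 = 0.0559435
Sum: 0.00119979 + 0.0435155 + 0.0559435 = 0.100659
P(Segment III | data) ≈ 0.556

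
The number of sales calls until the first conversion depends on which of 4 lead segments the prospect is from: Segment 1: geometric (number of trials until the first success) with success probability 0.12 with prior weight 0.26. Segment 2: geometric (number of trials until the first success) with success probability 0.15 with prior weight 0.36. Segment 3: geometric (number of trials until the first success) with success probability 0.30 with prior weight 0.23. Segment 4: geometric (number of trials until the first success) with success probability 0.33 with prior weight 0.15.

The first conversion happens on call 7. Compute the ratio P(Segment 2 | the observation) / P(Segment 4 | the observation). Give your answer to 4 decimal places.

4.5483

The posterior odds equal the prior odds times the likelihood ratio: (π_i/π_j)·(f_i(x)/f_j(x)).
Component likelihoods at x = 7:
  f_1 = 0.0557285
  f_2 = 0.0565724
  f_3 = 0.0352947
  f_4 = 0.0298513
Odds = (0.36/0.15) × (0.0565724/0.0298513) = 2.4 × 1.89514 ≈ 4.5483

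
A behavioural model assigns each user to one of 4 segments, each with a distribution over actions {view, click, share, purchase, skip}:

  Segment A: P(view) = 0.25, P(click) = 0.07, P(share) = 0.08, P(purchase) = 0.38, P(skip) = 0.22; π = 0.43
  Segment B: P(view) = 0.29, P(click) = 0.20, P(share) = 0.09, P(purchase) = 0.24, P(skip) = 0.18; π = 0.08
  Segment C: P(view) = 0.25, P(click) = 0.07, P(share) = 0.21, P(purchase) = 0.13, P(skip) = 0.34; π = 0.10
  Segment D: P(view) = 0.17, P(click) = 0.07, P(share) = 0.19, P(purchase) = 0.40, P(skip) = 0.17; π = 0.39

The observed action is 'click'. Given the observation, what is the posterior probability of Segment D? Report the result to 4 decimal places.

0.3396

Posterior ∝ prior × likelihood, so P(k | x) ∝ P(Z=k) f_k(x); normalise over all components.
Component likelihoods at x = 'click':
  L_A = P(click | comp) = 0.07
  L_B = P(click | comp) = 0.20
  L_C = P(click | comp) = 0.07
  L_D = P(click | comp) = 0.07
Prior × likelihood for each component:
  P(Z=A)·L_A = 0.43 × 0.07 = 0.0301
  P(Z=B)·L_B = 0.08 × 0.2 = 0.016
  P(Z=C)·L_C = 0.10 × 0.07 = 0.007
  P(Z=D)·L_D = 0.39 × 0.07 = 0.0273
Evidence: 0.0301 + 0.016 + 0.007 + 0.0273 = 0.0804
P(Segment D | data) ≈ 0.3396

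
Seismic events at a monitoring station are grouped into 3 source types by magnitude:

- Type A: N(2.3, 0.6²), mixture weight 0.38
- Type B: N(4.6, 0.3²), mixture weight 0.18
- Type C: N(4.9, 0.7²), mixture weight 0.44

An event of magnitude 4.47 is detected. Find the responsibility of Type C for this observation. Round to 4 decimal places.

P(component k | x) = π_k·f_k(x) / marginal(x), where marginal(x) = Σ_j π_j·f_j(x).
Normal densities:
  p_A = (1/(0.6·√(2π)))·exp(−(4.47−2.3)²/(2·0.6²)) = 0.664904·exp(-6.54014) = 0.000960313
  p_B = (1/(0.3·√(2π)))·exp(−(4.47−4.6)²/(2·0.3²)) = 1.329808·exp(-0.09389) = 1.21064
  p_C = (1/(0.7·√(2π)))·exp(−(4.47−4.9)²/(2·0.7²)) = 0.569918·exp(-0.18867) = 0.471924
Unnormalised posteriors:
  π_A·p_A = 0.38 × 0.000960313 = 0.000364919
  π_B·p_B = 0.18 × 1.21064 = 0.217914
  π_C·p_C = 0.44 × 0.471924 = 0.207647
Marginal: 0.000364919 + 0.217914 + 0.207647 = 0.425926
Responsibility of Type C: 0.207647 / 0.425926 ≈ 0.4875

0.4875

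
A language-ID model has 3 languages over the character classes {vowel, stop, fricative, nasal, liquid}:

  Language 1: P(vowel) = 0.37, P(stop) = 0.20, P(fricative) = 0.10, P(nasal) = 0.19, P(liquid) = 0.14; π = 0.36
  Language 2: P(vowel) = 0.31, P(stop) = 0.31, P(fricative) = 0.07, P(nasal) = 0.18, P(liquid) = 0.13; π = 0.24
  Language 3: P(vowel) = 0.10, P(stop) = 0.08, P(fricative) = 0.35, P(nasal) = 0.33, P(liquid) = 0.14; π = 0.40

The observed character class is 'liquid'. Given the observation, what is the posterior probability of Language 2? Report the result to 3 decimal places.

Apply Bayes' rule: the posterior for each component is proportional to its prior times its likelihood at x.
Evaluate each component's likelihood at the observed value:
  p_1 = P(liquid | comp) = 0.14
  p_2 = P(liquid | comp) = 0.13
  p_3 = P(liquid | comp) = 0.14
Prior × likelihood for each component:
  w_1·p_1 = 0.36 × 0.14 = 0.0504
  w_2·p_2 = 0.24 × 0.13 = 0.0312
  w_3·p_3 = 0.40 × 0.14 = 0.056
Normaliser: 0.0504 + 0.0312 + 0.056 = 0.1376
So the posterior for Language 2 is 0.0312 / 0.1376 ≈ 0.227.

0.227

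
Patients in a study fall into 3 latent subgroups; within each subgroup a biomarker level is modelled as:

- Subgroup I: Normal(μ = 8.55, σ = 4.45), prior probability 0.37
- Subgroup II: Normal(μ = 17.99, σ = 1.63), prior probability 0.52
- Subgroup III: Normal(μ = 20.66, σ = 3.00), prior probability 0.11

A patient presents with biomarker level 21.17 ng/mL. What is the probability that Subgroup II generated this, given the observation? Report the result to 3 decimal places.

By Bayes' theorem, P(k | x) = w_k f_k(x) / Σ_j w_j f_j(x).
Evaluate each component's likelihood at the observed value:
  f_I = (1/(4.45·√(2π)))·exp(−(21.17−8.55)²/(2·4.45²)) = 0.089650·exp(-4.02132) = 0.00160736
  f_II = (1/(1.63·√(2π)))·exp(−(21.17−17.99)²/(2·1.63²)) = 0.244750·exp(-1.90304) = 0.0364956
  f_III = (1/(3.00·√(2π)))·exp(−(21.17−20.66)²/(2·3.00²)) = 0.132981·exp(-0.01445) = 0.131073
Weight by the priors:
  w_I·f_I = 0.37 × 0.00160736 = 0.000594723
  w_II·f_II = 0.52 × 0.0364956 = 0.0189777
  w_III·f_III = 0.11 × 0.131073 = 0.014418
Normaliser: 0.000594723 + 0.0189777 + 0.014418 = 0.0339905
So the posterior for Subgroup II is 0.0189777 / 0.0339905 ≈ 0.558.

0.558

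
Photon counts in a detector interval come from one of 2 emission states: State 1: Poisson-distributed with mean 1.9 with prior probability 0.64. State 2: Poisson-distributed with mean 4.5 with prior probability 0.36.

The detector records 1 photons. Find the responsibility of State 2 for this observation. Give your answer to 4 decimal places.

Posterior ∝ prior × likelihood, so P(k | x) ∝ w_k f_k(x); normalise over all components.
Evaluate each component's likelihood at the observed value:
  L_1 = 0.28418
  L_2 = 0.0499905
Multiply by the mixture weights:
  w_1·L_1 = 0.64 × 0.28418 = 0.181875
  w_2·L_2 = 0.36 × 0.0499905 = 0.0179966
Normaliser: 0.181875 + 0.0179966 = 0.199872
P(State 2 | the observation) ≈ 0.0900

0.0900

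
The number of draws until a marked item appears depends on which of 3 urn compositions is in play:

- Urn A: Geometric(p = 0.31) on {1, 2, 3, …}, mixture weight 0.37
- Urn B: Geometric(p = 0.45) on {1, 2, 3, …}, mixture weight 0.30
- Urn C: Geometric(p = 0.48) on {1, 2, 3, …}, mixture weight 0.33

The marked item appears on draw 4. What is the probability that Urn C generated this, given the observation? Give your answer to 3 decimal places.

0.270

Apply Bayes' rule: the posterior for each component is proportional to its prior times its likelihood at x.
Geometric probabilities:
  p_A = 0.101838
  p_B = 0.0748688
  p_C = 0.0674918
Multiply by the mixture weights:
  w_A·p_A = 0.37 × 0.101838 = 0.03768
  w_B·p_B = 0.30 × 0.0748688 = 0.0224606
  w_C·p_C = 0.33 × 0.0674918 = 0.0222723
Evidence: 0.03768 + 0.0224606 + 0.0222723 = 0.0824129
So the posterior for Urn C is 0.0222723 / 0.0824129 ≈ 0.270.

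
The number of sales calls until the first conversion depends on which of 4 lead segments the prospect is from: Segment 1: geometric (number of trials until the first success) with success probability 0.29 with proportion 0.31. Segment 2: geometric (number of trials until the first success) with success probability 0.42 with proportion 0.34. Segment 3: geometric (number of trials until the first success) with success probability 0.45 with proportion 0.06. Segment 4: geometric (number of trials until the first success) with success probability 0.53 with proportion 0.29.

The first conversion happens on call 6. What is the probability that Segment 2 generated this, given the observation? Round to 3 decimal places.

0.308

The responsibility of component k is π_k f_k(x) divided by Σ_j π_j f_j(x).
Geometric probabilities:
  p_1 = 0.0523227
  p_2 = 0.027567
  p_3 = 0.0226478
  p_4 = 0.0121553
Unnormalised posteriors:
  π_1·p_1 = 0.31 × 0.0523227 = 0.01622
  π_2·p_2 = 0.34 × 0.027567 = 0.00937277
  π_3·p_3 = 0.06 × 0.0226478 = 0.00135887
  π_4·p_4 = 0.29 × 0.0121553 = 0.00352503
Sum: 0.01622 + 0.00937277 + 0.00135887 + 0.00352503 = 0.0304767
Responsibility of Segment 2: 0.00937277 / 0.0304767 ≈ 0.308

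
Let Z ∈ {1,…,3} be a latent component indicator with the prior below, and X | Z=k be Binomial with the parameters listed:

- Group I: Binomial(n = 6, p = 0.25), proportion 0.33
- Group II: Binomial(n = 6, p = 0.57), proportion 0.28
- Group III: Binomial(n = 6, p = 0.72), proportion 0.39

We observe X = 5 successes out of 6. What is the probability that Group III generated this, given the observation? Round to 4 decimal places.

P(component k | x) = P(Z=k)·f_k(x) / marginal(x), where marginal(x) = Σ_j P(Z=j)·f_j(x).
Evaluate each component's likelihood at the observed value:
  p_I = 0.00439453
  p_II = 0.155237
  p_III = 0.325066
Weight by the priors:
  P(Z=I)·p_I = 0.33 × 0.00439453 = 0.0014502
  P(Z=II)·p_II = 0.28 × 0.155237 = 0.0434662
  P(Z=III)·p_III = 0.39 × 0.325066 = 0.126776
Evidence: 0.0014502 + 0.0434662 + 0.126776 = 0.171692
P(Group III | 5 successes out of 6) ≈ 0.7384

0.7384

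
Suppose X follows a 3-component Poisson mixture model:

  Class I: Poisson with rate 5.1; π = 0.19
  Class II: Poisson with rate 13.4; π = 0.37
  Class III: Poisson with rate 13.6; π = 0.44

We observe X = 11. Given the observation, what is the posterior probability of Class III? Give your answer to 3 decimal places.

0.522

By Bayes' theorem, P(k | x) = P(Z=k) f_k(x) / Σ_j P(Z=j) f_j(x).
Evaluate each component's likelihood at the observed value:
  L_I = e^(−5.1)·5.1^11/11! = 0.00927287
  L_II = e^(−13.4)·13.4^11/11! = 0.0949404
  L_III = e^(−13.6)·13.6^11/11! = 0.0914887
Weight by the priors:
  P(Z=I)·L_I = 0.19 × 0.00927287 = 0.00176185
  P(Z=II)·L_II = 0.37 × 0.0949404 = 0.0351279
  P(Z=III)·L_III = 0.44 × 0.0914887 = 0.040255
Denominator: 0.00176185 + 0.0351279 + 0.040255 = 0.0771448
P(Class III | data) ≈ 0.522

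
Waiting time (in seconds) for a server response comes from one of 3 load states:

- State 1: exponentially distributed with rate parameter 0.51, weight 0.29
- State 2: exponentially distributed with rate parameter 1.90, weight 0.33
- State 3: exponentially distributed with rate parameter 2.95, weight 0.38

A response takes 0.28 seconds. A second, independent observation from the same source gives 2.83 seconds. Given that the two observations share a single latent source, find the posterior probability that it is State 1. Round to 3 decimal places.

The responsibility of component k is w_k f_k(x) divided by Σ_j w_j f_j(x).
Since both observations come from the same component, the likelihood for component k is f_k(x₁)·f_k(x₂).
  p_1 = [0.51·e^(−0.51·0.28) = 0.51·e^(−0.1428) = 0.442133] × [0.120435] = 0.0532483
  p_2 = [1.90·e^(−1.90·0.28) = 1.90·e^(−0.5320) = 1.11611] × [0.00878117] = 0.00980079
  p_3 = [2.95·e^(−2.95·0.28) = 2.95·e^(−0.8260) = 1.2915] × [0.000698417] = 0.000902006
Multiply by the mixture weights:
  w_1·p_1 = 0.29 × 0.0532483 = 0.015442
  w_2·p_2 = 0.33 × 0.00980079 = 0.00323426
  w_3·p_3 = 0.38 × 0.000902006 = 0.000342762
Denominator: 0.015442 + 0.00323426 + 0.000342762 = 0.019019
So the posterior for State 1 is 0.015442 / 0.019019 ≈ 0.812.

0.812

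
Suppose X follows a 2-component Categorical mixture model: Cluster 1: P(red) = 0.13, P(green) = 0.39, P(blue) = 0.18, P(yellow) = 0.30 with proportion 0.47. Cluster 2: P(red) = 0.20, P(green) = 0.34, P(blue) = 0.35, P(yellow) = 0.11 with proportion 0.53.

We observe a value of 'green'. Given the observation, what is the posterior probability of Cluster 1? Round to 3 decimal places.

0.504

The responsibility of component k is P(Z=k) f_k(x) divided by Σ_j P(Z=j) f_j(x).
Component likelihoods at x = 'green':
  L_1 = 0.39
  L_2 = 0.34
Weight by the priors:
  P(Z=1)·L_1 = 0.47 × 0.39 = 0.1833
  P(Z=2)·L_2 = 0.53 × 0.34 = 0.1802
Marginal: 0.1833 + 0.1802 = 0.3635
P(Cluster 1 | 'green') = 0.1833 / 0.3635 ≈ 0.504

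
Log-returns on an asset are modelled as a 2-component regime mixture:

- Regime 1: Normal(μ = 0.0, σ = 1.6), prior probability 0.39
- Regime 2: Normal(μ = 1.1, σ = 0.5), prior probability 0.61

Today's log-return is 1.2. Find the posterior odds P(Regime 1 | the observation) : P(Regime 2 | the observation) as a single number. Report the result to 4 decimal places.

0.1539

Posterior odds = (P(Z=i) f_i(x)) / (P(Z=j) f_j(x)); the normalising sum cancels.
Component likelihoods at x = 1.2:
  L_1 = (1/(1.6·√(2π)))·exp(−(1.2−0.0)²/(2·1.6²)) = 0.249339·exp(-0.28125) = 0.188211
  L_2 = (1/(0.5·√(2π)))·exp(−(1.2−1.1)²/(2·0.5²)) = 0.797885·exp(-0.02000) = 0.782085
0.0734022 / 0.477072 ≈ 0.1539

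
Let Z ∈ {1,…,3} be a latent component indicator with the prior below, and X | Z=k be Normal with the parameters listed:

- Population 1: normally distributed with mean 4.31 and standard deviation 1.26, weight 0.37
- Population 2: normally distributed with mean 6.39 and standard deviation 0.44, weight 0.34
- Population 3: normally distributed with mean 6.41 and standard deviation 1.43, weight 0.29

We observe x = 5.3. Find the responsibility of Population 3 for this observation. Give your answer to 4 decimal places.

P(component k | x) = π_k·f_k(x) / marginal(x), where marginal(x) = Σ_j π_j·f_j(x).
Normal densities:
  p_1 = 0.232533
  p_2 = 0.0421552
  p_3 = 0.206413
Prior × likelihood for each component:
  π_1·p_1 = 0.37 × 0.232533 = 0.0860372
  π_2·p_2 = 0.34 × 0.0421552 = 0.0143328
  π_3·p_3 = 0.29 × 0.206413 = 0.0598599
Marginal: 0.0860372 + 0.0143328 + 0.0598599 = 0.16023
P(Population 3 | the observation) = 0.0598599 / 0.16023 ≈ 0.3736

0.3736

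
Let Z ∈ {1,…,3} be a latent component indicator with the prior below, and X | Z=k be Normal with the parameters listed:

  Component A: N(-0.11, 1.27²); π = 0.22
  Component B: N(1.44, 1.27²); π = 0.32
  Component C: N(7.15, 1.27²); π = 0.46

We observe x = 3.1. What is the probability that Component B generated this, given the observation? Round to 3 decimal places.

Apply Bayes' rule: the posterior for each component is proportional to its prior times its likelihood at x.
Normal densities:
  f_A = 0.012878
  f_B = 0.133695
  f_C = 0.00194452
Multiply by the mixture weights:
  P(Z=A)·f_A = 0.22 × 0.012878 = 0.00283317
  P(Z=B)·f_B = 0.32 × 0.133695 = 0.0427824
  P(Z=C)·f_C = 0.46 × 0.00194452 = 0.000894479
Denominator: 0.00283317 + 0.0427824 + 0.000894479 = 0.0465101
P(Component B | the observation) = 0.0427824 / 0.0465101 ≈ 0.920

0.920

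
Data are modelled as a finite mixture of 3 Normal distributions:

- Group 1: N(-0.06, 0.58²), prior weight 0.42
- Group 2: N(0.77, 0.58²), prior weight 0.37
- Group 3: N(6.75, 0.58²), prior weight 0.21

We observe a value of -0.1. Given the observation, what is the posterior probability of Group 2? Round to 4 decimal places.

Posterior ∝ prior × likelihood, so P(k | x) ∝ P(Z=k) f_k(x); normalise over all components.
Component likelihoods at x = -0.1:
  f_1 = (1/(0.58·√(2π)))·exp(−(-0.1−-0.06)²/(2·0.58²)) = 0.687832·exp(-0.00238) = 0.686198
  f_2 = (1/(0.58·√(2π)))·exp(−(-0.1−0.77)²/(2·0.58²)) = 0.687832·exp(-1.12500) = 0.223306
  f_3 = (1/(0.58·√(2π)))·exp(−(-0.1−6.75)²/(2·0.58²)) = 0.687832·exp(-69.74212) = 3.53886e-31
Unnormalised posteriors:
  P(Z=1)·f_1 = 0.42 × 0.686198 = 0.288203
  P(Z=2)·f_2 = 0.37 × 0.223306 = 0.0826233
  P(Z=3)·f_3 = 0.21 × 3.53886e-31 = 7.4316e-32
Evidence: 0.288203 + 0.0826233 + 7.4316e-32 = 0.370826
P(Group 2 | the observation) = 0.0826233 / 0.370826 ≈ 0.2228

0.2228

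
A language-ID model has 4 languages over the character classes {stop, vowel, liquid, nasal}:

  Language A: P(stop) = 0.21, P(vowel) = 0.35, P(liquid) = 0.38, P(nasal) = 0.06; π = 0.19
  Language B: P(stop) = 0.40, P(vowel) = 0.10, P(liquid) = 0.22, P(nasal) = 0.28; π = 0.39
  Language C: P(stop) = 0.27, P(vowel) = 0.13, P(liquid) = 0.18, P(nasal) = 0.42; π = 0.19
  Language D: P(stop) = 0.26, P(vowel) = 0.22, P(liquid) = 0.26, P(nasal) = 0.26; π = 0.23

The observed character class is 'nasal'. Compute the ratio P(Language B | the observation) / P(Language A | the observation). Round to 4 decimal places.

9.5789

Since P(k|x) ∝ P(Z=k) f_k(x), the posterior odds are P(Z=i) f_i(x) / (P(Z=j) f_j(x)).
Categorical probabilities:
  L_A = 0.06
  L_B = 0.28
  L_C = 0.42
  L_D = 0.26
Odds = (0.39/0.19) × (0.28/0.06) = 2.05263 × 4.66667 ≈ 9.5789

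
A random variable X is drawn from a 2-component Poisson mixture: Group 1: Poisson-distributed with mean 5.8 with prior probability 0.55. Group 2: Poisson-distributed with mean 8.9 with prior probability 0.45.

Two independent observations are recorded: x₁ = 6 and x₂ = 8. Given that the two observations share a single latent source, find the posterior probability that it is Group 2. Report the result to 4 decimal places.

0.3999

Apply Bayes' rule: the posterior for each component is proportional to its prior times its likelihood at x.
Since both observations come from the same component, the likelihood for component k is f_k(x₁)·f_k(x₂).
  L_1 = [0.160076] × [0.0961602] = 0.015393
  L_2 = [0.0941427] × [0.133161] = 0.0125362
Prior × likelihood for each component:
  π_1·L_1 = 0.55 × 0.015393 = 0.00846614
  π_2·L_2 = 0.45 × 0.0125362 = 0.00564128
Denominator: 0.00846614 + 0.00564128 = 0.0141074
P(Group 2 | x₁,x₂) ≈ 0.3999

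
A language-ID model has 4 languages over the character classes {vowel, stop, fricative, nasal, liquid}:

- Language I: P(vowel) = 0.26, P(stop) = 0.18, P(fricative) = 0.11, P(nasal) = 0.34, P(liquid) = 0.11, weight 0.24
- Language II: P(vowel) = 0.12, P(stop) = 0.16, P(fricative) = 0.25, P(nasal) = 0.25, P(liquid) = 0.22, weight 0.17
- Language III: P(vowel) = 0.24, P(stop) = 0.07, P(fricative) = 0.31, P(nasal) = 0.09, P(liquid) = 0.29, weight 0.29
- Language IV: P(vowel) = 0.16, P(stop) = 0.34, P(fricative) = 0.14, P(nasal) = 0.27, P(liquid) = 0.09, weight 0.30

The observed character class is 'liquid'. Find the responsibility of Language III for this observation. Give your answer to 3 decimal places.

Posterior ∝ prior × likelihood, so P(k | x) ∝ w_k f_k(x); normalise over all components.
Component likelihoods at x = 'liquid':
  f_I = 0.11
  f_II = 0.22
  f_III = 0.29
  f_IV = 0.09
Unnormalised posteriors:
  w_I·f_I = 0.24 × 0.11 = 0.0264
  w_II·f_II = 0.17 × 0.22 = 0.0374
  w_III·f_III = 0.29 × 0.29 = 0.0841
  w_IV·f_IV = 0.30 × 0.09 = 0.027
Normaliser: 0.0264 + 0.0374 + 0.0841 + 0.027 = 0.1749
Responsibility of Language III: 0.0841 / 0.1749 ≈ 0.481

0.481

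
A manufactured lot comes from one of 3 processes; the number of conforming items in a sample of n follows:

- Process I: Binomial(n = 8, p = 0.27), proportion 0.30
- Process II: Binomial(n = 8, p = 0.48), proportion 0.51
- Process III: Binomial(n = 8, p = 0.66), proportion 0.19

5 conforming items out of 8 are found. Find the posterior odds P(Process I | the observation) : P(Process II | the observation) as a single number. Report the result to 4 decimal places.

Posterior odds = (π_i f_i(x)) / (π_j f_j(x)); the normalising sum cancels.
Component likelihoods at x = 5 conforming items out of 8:
  f_I = C(8,5)·0.27^5·0.73^3 = 56·0.00143489·0.389017 = 0.031259
  f_II = C(8,5)·0.48^5·0.52^3 = 56·0.0254804·0.140608 = 0.200634
  f_III = C(8,5)·0.66^5·0.34^3 = 56·0.125233·0.039304 = 0.275641
Odds = (0.30/0.51) × (0.031259/0.200634) = 0.588235 × 0.155801 ≈ 0.0916

0.0916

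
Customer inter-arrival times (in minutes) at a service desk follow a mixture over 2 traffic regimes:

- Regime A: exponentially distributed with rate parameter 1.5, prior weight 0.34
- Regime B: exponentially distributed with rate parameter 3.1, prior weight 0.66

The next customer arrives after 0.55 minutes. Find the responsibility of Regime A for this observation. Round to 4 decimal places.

Posterior ∝ prior × likelihood, so P(k | x) ∝ w_k f_k(x); normalise over all components.
Exponential densities:
  f_A = 1.5·e^(−1.5·0.55) = 1.5·e^(−0.8250) = 0.657352
  f_B = 3.1·e^(−3.1·0.55) = 3.1·e^(−1.7050) = 0.563494
Prior × likelihood for each component:
  w_A·f_A = 0.34 × 0.657352 = 0.2235
  w_B·f_B = 0.66 × 0.563494 = 0.371906
Sum: 0.2235 + 0.371906 = 0.595406
P(Regime A | 0.55 minutes) = 0.2235 / 0.595406 ≈ 0.3754

0.3754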